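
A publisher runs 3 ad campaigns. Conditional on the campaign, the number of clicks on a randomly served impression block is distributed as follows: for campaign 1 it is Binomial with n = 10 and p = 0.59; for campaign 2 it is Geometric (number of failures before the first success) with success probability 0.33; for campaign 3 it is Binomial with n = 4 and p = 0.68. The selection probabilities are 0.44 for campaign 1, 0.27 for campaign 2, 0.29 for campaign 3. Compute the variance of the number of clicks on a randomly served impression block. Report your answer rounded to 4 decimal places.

Per component, 1: μ=5.9, E[X²]=37.229; 2: μ=2.0303, E[X²]=10.2746; 3: μ=2.72, E[X²]=8.2688.
E[X] = 0.44·5.9 + 0.27·2.0303 + 0.29·2.72 = 3.93298.
E[X²] = 0.44·37.229 + 0.27·10.2746 + 0.29·8.2688 = 21.5528.
Var(X) = E[X²] − (E[X])² = 21.5528 − 15.4683 = 6.0845.

6.0845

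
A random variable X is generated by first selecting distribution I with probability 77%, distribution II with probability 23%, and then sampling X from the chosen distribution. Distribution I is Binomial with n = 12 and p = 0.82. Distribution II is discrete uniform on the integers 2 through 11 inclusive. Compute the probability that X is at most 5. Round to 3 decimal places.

Conditional on each component, P(X ≤ 5): I: 0.00206997; II: 0.4.
By total probability, P(X ≤ 5) = 0.77·0.00206997 + 0.23·0.4 = 0.0935939.

0.094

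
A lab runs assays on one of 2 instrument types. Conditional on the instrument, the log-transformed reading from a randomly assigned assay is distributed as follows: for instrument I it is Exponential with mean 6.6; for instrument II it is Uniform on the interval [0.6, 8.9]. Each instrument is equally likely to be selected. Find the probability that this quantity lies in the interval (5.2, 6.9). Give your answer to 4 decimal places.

0.1540

Conditional on each instrument, P(5.2 < X < 6.9): I: 0.103277; II: 0.204819.
By total probability, P(5.2 < X < 6.9) = 0.5·0.103277 + 0.5·0.204819 = 0.154048.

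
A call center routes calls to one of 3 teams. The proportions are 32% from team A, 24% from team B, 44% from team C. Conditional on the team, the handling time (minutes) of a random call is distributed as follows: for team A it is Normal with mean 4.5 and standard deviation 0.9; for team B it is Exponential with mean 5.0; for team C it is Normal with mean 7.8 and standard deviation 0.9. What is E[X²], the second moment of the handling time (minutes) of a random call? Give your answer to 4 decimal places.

45.8652

For each component E[X²] = Var + (mean)², giving A: 21.06; B: 50; C: 61.65.
Overall E[X²] = 0.32·21.06 + 0.24·50 + 0.44·61.65 = 45.8652.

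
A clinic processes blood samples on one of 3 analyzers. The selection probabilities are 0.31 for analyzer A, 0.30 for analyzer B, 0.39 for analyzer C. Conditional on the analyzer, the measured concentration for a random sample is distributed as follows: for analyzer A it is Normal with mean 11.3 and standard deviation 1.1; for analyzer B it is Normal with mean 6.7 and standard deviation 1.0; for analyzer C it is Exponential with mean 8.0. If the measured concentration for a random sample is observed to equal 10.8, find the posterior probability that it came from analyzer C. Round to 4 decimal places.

Likelihoods f(10.8 | ·): A: 0.327079; B: 8.92617e-05; C: 0.032405.
Posterior ∝ prior × likelihood. Numerator for C: 0.39·0.032405 = 0.012638.
Normalizing constant: 0.31·0.327079 + 0.3·8.92617e-05 + 0.39·0.032405 = 0.114059.
P(C | observation) = 0.012638 / 0.114059 = 0.110802.

0.1108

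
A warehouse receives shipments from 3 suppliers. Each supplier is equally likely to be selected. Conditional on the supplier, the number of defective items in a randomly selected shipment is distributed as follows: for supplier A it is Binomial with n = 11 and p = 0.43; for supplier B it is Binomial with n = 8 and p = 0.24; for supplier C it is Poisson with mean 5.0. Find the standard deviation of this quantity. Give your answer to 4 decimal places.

2.2341

Per component, A: μ=4.73, E[X²]=25.069; B: μ=1.92, E[X²]=5.1456; C: μ=5, E[X²]=30.
E[X] = 0.333333·4.73 + 0.333333·1.92 + 0.333333·5 = 3.88333.
E[X²] = 0.333333·25.069 + 0.333333·5.1456 + 0.333333·30 = 20.0715.
Var(X) = E[X²] − (E[X])² = 20.0715 − 15.0803 = 4.99126.
SD(X) = √4.99126 = 2.23411.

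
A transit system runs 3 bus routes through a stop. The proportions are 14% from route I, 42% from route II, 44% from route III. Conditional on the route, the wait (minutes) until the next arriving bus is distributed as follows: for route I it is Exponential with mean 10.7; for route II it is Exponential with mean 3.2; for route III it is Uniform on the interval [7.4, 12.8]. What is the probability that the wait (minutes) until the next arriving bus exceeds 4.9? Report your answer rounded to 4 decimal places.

0.6194

Conditional on each route, P(X > 4.9): I: 0.632583; II: 0.216265; III: 1.
By total probability, P(X > 4.9) = 0.14·0.632583 + 0.42·0.216265 + 0.44·1 = 0.619393.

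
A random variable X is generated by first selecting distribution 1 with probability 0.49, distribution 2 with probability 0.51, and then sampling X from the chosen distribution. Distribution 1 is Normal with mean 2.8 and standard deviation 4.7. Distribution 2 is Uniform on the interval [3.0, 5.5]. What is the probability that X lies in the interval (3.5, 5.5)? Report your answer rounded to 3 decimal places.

0.485

Conditional on each component, P(3.5 < X < 5.5): 1: 0.157976; 2: 0.8.
By total probability, P(3.5 < X < 5.5) = 0.49·0.157976 + 0.51·0.8 = 0.485408.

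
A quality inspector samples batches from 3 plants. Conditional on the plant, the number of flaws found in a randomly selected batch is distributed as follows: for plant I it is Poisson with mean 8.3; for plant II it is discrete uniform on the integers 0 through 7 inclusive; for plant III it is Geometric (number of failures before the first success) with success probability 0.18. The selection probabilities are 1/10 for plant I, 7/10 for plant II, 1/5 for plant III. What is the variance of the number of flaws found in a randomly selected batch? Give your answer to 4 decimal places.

Per component, I: μ=8.3, E[X²]=77.19; II: μ=3.5, E[X²]=17.5; III: μ=4.55556, E[X²]=46.0617.
E[X] = 0.1·8.3 + 0.7·3.5 + 0.2·4.55556 = 4.19111.
E[X²] = 0.1·77.19 + 0.7·17.5 + 0.2·46.0617 = 29.1813.
Var(X) = E[X²] − (E[X])² = 29.1813 − 17.5654 = 11.6159.

11.6159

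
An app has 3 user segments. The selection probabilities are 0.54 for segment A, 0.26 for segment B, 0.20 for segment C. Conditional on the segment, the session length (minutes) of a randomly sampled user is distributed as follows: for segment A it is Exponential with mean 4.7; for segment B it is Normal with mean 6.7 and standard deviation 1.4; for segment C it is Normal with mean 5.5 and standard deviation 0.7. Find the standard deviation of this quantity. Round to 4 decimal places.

Per component, A: μ=4.7, E[X²]=44.18; B: μ=6.7, E[X²]=46.85; C: μ=5.5, E[X²]=30.74.
E[X] = 0.54·4.7 + 0.26·6.7 + 0.2·5.5 = 5.38.
E[X²] = 0.54·44.18 + 0.26·46.85 + 0.2·30.74 = 42.1862.
Var(X) = E[X²] − (E[X])² = 42.1862 − 28.9444 = 13.2418.
SD(X) = √13.2418 = 3.63893.

3.6389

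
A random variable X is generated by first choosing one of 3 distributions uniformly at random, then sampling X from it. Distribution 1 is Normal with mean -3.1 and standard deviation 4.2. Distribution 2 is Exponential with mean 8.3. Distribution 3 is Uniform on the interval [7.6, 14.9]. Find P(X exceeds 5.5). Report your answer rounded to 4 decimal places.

0.5119

Conditional on each component, P(X > 5.5): 1: 0.0202987; 2: 0.515483; 3: 1.
By total probability, P(X > 5.5) = 0.333333·0.0202987 + 0.333333·0.515483 + 0.333333·1 = 0.511927.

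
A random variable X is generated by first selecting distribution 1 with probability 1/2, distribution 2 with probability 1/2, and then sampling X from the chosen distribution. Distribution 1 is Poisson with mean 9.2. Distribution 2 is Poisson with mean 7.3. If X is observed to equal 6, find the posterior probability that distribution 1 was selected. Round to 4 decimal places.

Likelihoods P(X=6 | ·): 1: 0.0850913; 2: 0.141989.
Posterior ∝ prior × likelihood. Numerator for 1: 0.5·0.0850913 = 0.0425457.
Normalizing constant: 0.5·0.0850913 + 0.5·0.141989 = 0.11354.
P(1 | observation) = 0.0425457 / 0.11354 = 0.374719.

0.3747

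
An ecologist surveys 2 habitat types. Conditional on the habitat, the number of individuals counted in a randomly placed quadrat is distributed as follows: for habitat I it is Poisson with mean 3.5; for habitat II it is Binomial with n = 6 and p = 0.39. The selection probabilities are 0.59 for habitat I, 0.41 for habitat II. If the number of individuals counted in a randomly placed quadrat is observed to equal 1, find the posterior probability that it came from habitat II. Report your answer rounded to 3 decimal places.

Likelihoods P(X=1 | ·): I: 0.105691; II: 0.197636.
Posterior ∝ prior × likelihood. Numerator for II: 0.41·0.197636 = 0.0810306.
Normalizing constant: 0.59·0.105691 + 0.41·0.197636 = 0.143388.
P(II | observation) = 0.0810306 / 0.143388 = 0.565113.

0.565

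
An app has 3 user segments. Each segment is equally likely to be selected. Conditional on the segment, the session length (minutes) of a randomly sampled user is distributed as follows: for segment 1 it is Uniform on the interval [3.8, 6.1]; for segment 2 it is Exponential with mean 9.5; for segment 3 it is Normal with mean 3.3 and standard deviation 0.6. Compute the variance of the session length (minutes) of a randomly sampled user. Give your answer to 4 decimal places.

Per component, 1: μ=4.95, E[X²]=24.9433; 2: μ=9.5, E[X²]=180.5; 3: μ=3.3, E[X²]=11.25.
E[X] = 0.333333·4.95 + 0.333333·9.5 + 0.333333·3.3 = 5.91667.
E[X²] = 0.333333·24.9433 + 0.333333·180.5 + 0.333333·11.25 = 72.2311.
Var(X) = E[X²] − (E[X])² = 72.2311 − 35.0069 = 37.2242.

37.2242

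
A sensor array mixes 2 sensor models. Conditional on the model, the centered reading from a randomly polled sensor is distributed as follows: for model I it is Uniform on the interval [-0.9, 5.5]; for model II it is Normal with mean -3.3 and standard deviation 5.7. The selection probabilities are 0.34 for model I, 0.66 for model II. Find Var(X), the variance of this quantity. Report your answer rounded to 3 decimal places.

29.641

Per component, I: μ=2.3, E[X²]=8.70333; II: μ=-3.3, E[X²]=43.38.
E[X] = 0.34·2.3 + 0.66·-3.3 = -1.396.
E[X²] = 0.34·8.70333 + 0.66·43.38 = 31.5899.
Var(X) = E[X²] − (E[X])² = 31.5899 − 1.94882 = 29.6411.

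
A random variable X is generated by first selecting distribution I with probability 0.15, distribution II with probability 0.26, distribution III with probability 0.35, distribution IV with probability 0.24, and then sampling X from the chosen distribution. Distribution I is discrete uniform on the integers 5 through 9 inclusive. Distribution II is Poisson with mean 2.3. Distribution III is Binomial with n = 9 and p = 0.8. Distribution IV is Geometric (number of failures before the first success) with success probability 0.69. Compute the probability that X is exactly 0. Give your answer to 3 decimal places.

0.192

Conditional on each component, P(X = 0): I: 0; II: 0.100259; III: 5.12e-07; IV: 0.69.
By total probability, P(X = 0) = 0.15·0 + 0.26·0.100259 + 0.35·5.12e-07 + 0.24·0.69 = 0.191667.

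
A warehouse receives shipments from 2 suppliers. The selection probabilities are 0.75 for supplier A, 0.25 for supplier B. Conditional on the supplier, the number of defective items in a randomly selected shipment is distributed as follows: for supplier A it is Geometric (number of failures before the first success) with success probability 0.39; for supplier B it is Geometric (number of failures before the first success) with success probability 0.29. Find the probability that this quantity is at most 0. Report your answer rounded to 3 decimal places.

0.365

Conditional on each supplier, P(X ≤ 0): A: 0.39; B: 0.29.
By total probability, P(X ≤ 0) = 0.75·0.39 + 0.25·0.29 = 0.365.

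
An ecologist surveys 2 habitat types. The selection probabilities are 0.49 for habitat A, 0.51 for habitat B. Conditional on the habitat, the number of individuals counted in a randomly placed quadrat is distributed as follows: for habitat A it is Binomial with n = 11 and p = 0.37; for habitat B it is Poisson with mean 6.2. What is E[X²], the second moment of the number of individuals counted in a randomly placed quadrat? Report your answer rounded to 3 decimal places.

For each component E[X²] = Var + (mean)², giving A: 19.129; B: 44.64.
Overall E[X²] = 0.49·19.129 + 0.51·44.64 = 32.1396.

32.140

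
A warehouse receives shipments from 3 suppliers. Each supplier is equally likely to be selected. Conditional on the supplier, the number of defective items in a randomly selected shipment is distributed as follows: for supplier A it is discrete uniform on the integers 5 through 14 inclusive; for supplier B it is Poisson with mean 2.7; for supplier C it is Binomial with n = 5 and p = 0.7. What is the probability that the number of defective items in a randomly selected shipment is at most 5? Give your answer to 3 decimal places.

0.681

Conditional on each supplier, P(X ≤ 5): A: 0.1; B: 0.943268; C: 1.
By total probability, P(X ≤ 5) = 0.333333·0.1 + 0.333333·0.943268 + 0.333333·1 = 0.681089.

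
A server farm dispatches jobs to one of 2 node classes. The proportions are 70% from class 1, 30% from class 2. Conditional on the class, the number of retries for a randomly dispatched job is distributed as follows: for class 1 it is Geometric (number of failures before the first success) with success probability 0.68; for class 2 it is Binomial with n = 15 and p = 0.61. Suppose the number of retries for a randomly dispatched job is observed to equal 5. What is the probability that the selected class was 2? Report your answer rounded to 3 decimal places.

0.795

Likelihoods P(X=5 | ·): 1: 0.0022817; 2: 0.0206467.
Posterior ∝ prior × likelihood. Numerator for 2: 0.3·0.0206467 = 0.00619401.
Normalizing constant: 0.7·0.0022817 + 0.3·0.0206467 = 0.0077912.
P(2 | observation) = 0.00619401 / 0.0077912 = 0.795001.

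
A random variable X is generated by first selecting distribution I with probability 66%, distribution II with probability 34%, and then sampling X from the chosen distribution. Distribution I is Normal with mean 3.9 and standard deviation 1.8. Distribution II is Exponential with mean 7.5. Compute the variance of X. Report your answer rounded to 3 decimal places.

24.172

Per component, I: μ=3.9, E[X²]=18.45; II: μ=7.5, E[X²]=112.5.
E[X] = 0.66·3.9 + 0.34·7.5 = 5.124.
E[X²] = 0.66·18.45 + 0.34·112.5 = 50.427.
Var(X) = E[X²] − (E[X])² = 50.427 − 26.2554 = 24.1716.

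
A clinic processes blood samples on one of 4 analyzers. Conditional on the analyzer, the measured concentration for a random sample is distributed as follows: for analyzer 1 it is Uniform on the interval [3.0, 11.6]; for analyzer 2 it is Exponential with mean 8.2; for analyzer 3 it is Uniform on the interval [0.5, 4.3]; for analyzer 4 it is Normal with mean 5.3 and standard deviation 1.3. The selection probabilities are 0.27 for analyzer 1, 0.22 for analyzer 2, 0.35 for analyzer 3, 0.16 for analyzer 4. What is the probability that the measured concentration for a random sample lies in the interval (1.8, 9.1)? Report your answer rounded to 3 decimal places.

0.685

Conditional on each analyzer, P(1.8 < X < 9.1): 1: 0.709302; 2: 0.473271; 3: 0.657895; 4: 0.994719.
By total probability, P(1.8 < X < 9.1) = 0.27·0.709302 + 0.22·0.473271 + 0.35·0.657895 + 0.16·0.994719 = 0.685049.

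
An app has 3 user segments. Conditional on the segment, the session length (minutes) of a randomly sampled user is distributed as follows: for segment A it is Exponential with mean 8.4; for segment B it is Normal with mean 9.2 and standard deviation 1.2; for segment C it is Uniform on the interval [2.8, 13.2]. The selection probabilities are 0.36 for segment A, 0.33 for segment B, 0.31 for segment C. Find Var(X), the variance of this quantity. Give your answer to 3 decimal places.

Per component, A: μ=8.4, E[X²]=141.12; B: μ=9.2, E[X²]=86.08; C: μ=8, E[X²]=73.0133.
E[X] = 0.36·8.4 + 0.33·9.2 + 0.31·8 = 8.54.
E[X²] = 0.36·141.12 + 0.33·86.08 + 0.31·73.0133 = 101.844.
Var(X) = E[X²] − (E[X])² = 101.844 − 72.9316 = 28.9121.

28.912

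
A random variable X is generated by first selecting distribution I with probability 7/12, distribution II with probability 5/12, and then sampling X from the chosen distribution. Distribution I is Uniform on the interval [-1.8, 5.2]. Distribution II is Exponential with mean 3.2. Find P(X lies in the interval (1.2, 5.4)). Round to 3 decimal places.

Conditional on each component, P(1.2 < X < 5.4): I: 0.571429; II: 0.502308.
By total probability, P(1.2 < X < 5.4) = 0.583333·0.571429 + 0.416667·0.502308 = 0.542628.

0.543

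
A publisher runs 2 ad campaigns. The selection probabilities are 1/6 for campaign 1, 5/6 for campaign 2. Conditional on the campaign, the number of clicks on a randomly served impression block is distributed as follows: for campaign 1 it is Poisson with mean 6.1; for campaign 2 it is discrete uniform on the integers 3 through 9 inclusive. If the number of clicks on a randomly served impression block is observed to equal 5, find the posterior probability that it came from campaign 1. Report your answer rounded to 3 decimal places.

Likelihoods P(X=5 | ·): 1: 0.15786; 2: 0.142857.
Posterior ∝ prior × likelihood. Numerator for 1: 0.166667·0.15786 = 0.02631.
Normalizing constant: 0.166667·0.15786 + 0.833333·0.142857 = 0.145358.
P(1 | observation) = 0.02631 / 0.145358 = 0.181002.

0.181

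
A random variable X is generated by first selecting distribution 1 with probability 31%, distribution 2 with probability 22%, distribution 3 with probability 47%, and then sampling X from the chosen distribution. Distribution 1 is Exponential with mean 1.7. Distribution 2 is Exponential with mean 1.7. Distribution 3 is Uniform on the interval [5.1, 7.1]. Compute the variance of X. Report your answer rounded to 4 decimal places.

6.5109

Per component, 1: μ=1.7, E[X²]=5.78; 2: μ=1.7, E[X²]=5.78; 3: μ=6.1, E[X²]=37.5433.
E[X] = 0.31·1.7 + 0.22·1.7 + 0.47·6.1 = 3.768.
E[X²] = 0.31·5.78 + 0.22·5.78 + 0.47·37.5433 = 20.7088.
Var(X) = E[X²] − (E[X])² = 20.7088 − 14.1978 = 6.51094.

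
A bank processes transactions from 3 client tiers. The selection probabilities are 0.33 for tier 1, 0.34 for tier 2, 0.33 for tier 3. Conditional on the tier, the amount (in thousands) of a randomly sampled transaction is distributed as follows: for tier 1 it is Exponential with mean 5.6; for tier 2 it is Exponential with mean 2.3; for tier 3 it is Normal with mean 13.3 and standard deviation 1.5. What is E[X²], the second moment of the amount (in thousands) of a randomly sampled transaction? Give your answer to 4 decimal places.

83.4110

For each component E[X²] = Var + (mean)², giving 1: 62.72; 2: 10.58; 3: 179.14.
Overall E[X²] = 0.33·62.72 + 0.34·10.58 + 0.33·179.14 = 83.411.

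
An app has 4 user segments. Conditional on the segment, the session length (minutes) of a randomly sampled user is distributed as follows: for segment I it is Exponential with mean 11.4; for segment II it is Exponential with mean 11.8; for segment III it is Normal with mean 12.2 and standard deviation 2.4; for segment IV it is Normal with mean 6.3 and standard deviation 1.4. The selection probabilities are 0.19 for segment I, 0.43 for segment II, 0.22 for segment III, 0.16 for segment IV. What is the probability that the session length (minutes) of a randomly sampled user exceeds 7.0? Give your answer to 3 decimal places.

Conditional on each segment, P(X > 7.0): I: 0.541163; II: 0.552545; III: 0.98487; IV: 0.308538.
By total probability, P(X > 7.0) = 0.19·0.541163 + 0.43·0.552545 + 0.22·0.98487 + 0.16·0.308538 = 0.606453.

0.606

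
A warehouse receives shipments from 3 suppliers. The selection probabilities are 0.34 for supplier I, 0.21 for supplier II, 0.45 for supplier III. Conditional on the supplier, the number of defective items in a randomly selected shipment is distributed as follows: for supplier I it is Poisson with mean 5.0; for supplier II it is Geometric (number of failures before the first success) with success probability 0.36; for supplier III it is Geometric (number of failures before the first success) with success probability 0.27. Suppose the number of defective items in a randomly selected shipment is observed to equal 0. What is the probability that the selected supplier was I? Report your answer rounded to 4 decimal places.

Likelihoods P(X=0 | ·): I: 0.00673795; II: 0.36; III: 0.27.
Posterior ∝ prior × likelihood. Numerator for I: 0.34·0.00673795 = 0.0022909.
Normalizing constant: 0.34·0.00673795 + 0.21·0.36 + 0.45·0.27 = 0.199391.
P(I | observation) = 0.0022909 / 0.199391 = 0.0114895.

0.0115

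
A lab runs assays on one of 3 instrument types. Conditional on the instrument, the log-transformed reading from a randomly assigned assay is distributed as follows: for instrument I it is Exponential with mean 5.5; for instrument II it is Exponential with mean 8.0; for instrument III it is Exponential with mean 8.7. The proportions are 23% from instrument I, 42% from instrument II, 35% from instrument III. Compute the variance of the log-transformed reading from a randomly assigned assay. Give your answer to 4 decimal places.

Per component, I: μ=5.5, E[X²]=60.5; II: μ=8, E[X²]=128; III: μ=8.7, E[X²]=151.38.
E[X] = 0.23·5.5 + 0.42·8 + 0.35·8.7 = 7.67.
E[X²] = 0.23·60.5 + 0.42·128 + 0.35·151.38 = 120.658.
Var(X) = E[X²] − (E[X])² = 120.658 − 58.8289 = 61.8291.

61.8291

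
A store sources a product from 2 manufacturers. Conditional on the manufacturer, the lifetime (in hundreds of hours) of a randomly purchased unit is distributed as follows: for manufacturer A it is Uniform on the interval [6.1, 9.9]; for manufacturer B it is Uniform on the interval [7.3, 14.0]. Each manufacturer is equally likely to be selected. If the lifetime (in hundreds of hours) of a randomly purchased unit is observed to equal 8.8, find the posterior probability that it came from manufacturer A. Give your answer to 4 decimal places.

Likelihoods f(8.8 | ·): A: 0.263158; B: 0.149254.
Posterior ∝ prior × likelihood. Numerator for A: 0.5·0.263158 = 0.131579.
Normalizing constant: 0.5·0.263158 + 0.5·0.149254 = 0.206206.
P(A | observation) = 0.131579 / 0.206206 = 0.638095.

0.6381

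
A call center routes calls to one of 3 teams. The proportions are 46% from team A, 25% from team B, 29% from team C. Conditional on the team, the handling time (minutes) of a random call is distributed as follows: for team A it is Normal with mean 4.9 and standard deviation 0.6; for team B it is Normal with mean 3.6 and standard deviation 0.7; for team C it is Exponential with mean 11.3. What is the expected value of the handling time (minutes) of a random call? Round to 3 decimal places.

Component means — A: 4.9; B: 3.6; C: 11.3.
E[X] = 0.46·4.9 + 0.25·3.6 + 0.29·11.3 = 6.431.

6.431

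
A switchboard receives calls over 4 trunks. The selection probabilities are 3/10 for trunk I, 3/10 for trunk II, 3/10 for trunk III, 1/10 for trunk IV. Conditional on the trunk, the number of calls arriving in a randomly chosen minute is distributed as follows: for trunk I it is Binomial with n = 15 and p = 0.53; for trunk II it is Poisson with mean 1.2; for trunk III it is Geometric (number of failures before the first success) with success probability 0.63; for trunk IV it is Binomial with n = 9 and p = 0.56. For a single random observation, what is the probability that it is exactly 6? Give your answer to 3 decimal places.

Conditional on each trunk, P(X = 6): I: 0.124148; II: 0.00124911; III: 0.00161641; IV: 0.220681.
By total probability, P(X = 6) = 0.3·0.124148 + 0.3·0.00124911 + 0.3·0.00161641 + 0.1·0.220681 = 0.0601722.

0.060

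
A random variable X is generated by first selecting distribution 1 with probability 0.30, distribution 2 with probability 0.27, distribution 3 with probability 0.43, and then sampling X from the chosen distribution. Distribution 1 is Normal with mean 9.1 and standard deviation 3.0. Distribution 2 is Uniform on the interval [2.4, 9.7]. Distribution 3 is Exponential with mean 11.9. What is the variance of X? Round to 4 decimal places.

70.5294

Per component, 1: μ=9.1, E[X²]=91.81; 2: μ=6.05, E[X²]=41.0433; 3: μ=11.9, E[X²]=283.22.
E[X] = 0.3·9.1 + 0.27·6.05 + 0.43·11.9 = 9.4805.
E[X²] = 0.3·91.81 + 0.27·41.0433 + 0.43·283.22 = 160.409.
Var(X) = E[X²] − (E[X])² = 160.409 − 89.8799 = 70.5294.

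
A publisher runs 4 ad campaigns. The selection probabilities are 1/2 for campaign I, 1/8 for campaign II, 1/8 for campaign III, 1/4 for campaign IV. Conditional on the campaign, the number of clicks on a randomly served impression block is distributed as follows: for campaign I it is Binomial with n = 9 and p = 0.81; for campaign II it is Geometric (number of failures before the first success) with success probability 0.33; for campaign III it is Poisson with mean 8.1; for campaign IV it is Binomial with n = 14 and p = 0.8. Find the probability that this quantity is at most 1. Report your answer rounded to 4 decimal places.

Conditional on each campaign, P(X ≤ 1): I: 1.27037e-05; II: 0.5511; III: 0.00276221; IV: 9.33888e-09.
By total probability, P(X ≤ 1) = 0.5·1.27037e-05 + 0.125·0.5511 + 0.125·0.00276221 + 0.25·9.33888e-09 = 0.0692391.

0.0692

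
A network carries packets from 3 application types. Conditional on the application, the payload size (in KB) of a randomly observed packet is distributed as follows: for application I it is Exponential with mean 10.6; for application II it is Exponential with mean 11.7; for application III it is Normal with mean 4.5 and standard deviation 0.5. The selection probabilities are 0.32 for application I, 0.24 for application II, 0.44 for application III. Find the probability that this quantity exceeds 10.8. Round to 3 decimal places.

0.211

Conditional on each application, P(X > 10.8): I: 0.361003; II: 0.397295; III: 0.
By total probability, P(X > 10.8) = 0.32·0.361003 + 0.24·0.397295 + 0.44·0 = 0.210872.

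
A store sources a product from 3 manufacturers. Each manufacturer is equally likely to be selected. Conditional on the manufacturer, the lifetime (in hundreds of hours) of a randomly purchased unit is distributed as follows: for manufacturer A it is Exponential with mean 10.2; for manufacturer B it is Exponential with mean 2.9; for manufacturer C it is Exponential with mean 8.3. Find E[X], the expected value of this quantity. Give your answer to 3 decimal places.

Component means — A: 10.2; B: 2.9; C: 8.3.
E[X] = 0.333333·10.2 + 0.333333·2.9 + 0.333333·8.3 = 7.13333.

7.133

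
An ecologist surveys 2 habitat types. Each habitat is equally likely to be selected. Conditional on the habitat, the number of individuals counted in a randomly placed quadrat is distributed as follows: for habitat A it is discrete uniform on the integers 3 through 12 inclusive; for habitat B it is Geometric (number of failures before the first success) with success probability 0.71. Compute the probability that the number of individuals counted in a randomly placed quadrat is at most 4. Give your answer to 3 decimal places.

0.599

Conditional on each habitat, P(X ≤ 4): A: 0.2; B: 0.997949.
By total probability, P(X ≤ 4) = 0.5·0.2 + 0.5·0.997949 = 0.598974.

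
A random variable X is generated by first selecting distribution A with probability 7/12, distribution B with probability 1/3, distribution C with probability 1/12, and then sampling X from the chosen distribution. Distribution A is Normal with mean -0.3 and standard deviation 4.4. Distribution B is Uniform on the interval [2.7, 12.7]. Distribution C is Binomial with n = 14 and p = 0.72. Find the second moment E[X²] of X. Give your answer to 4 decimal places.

42.5893

For each component E[X²] = Var + (mean)², giving A: 19.45; B: 67.6233; C: 104.429.
Overall E[X²] = 0.583333·19.45 + 0.333333·67.6233 + 0.0833333·104.429 = 42.5893.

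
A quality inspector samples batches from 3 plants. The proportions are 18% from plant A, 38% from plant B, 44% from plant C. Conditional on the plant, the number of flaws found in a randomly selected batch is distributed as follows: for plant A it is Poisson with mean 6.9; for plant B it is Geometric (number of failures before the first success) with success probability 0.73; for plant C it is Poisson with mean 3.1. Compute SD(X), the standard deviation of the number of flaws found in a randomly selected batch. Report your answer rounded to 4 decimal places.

Per component, A: μ=6.9, E[X²]=54.51; B: μ=0.369863, E[X²]=0.64346; C: μ=3.1, E[X²]=12.71.
E[X] = 0.18·6.9 + 0.38·0.369863 + 0.44·3.1 = 2.74655.
E[X²] = 0.18·54.51 + 0.38·0.64346 + 0.44·12.71 = 15.6487.
Var(X) = E[X²] − (E[X])² = 15.6487 − 7.54353 = 8.10519.
SD(X) = √8.10519 = 2.84696.

2.8470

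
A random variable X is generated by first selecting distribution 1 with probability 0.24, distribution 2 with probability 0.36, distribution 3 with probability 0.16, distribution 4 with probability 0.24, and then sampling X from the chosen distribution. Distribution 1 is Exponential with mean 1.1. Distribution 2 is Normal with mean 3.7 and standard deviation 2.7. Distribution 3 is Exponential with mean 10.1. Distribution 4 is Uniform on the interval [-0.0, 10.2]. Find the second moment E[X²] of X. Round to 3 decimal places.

49.100

For each component E[X²] = Var + (mean)², giving 1: 2.42; 2: 20.98; 3: 204.02; 4: 34.68.
Overall E[X²] = 0.24·2.42 + 0.36·20.98 + 0.16·204.02 + 0.24·34.68 = 49.1.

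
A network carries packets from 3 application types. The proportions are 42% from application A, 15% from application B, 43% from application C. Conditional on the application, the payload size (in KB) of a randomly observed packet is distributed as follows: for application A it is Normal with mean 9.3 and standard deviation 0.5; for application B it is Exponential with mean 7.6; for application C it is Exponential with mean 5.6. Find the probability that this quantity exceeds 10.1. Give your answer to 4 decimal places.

0.1336

Conditional on each application, P(X > 10.1): A: 0.0547993; B: 0.264756; C: 0.16471.
By total probability, P(X > 10.1) = 0.42·0.0547993 + 0.15·0.264756 + 0.43·0.16471 = 0.133554.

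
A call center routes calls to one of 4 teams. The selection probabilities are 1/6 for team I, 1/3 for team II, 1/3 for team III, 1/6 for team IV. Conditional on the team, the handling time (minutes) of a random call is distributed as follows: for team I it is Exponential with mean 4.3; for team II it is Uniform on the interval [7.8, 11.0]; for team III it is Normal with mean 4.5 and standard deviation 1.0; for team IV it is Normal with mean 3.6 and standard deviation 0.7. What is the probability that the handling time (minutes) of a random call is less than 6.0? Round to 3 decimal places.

Conditional on each team, P(X < 6.0): I: 0.752253; II: 0; III: 0.933193; IV: 0.999697.
By total probability, P(X < 6.0) = 0.166667·0.752253 + 0.333333·0 + 0.333333·0.933193 + 0.166667·0.999697 = 0.603056.

0.603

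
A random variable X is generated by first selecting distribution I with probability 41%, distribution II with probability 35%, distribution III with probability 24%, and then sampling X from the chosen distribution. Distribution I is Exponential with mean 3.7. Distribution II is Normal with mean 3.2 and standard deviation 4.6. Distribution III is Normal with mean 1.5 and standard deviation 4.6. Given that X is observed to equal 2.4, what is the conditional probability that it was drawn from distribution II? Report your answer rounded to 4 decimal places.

Likelihoods f(2.4 | ·): I: 0.141284; II: 0.0854249; III: 0.0850824.
Posterior ∝ prior × likelihood. Numerator for II: 0.35·0.0854249 = 0.0298987.
Normalizing constant: 0.41·0.141284 + 0.35·0.0854249 + 0.24·0.0850824 = 0.108245.
P(II | observation) = 0.0298987 / 0.108245 = 0.276213.

0.2762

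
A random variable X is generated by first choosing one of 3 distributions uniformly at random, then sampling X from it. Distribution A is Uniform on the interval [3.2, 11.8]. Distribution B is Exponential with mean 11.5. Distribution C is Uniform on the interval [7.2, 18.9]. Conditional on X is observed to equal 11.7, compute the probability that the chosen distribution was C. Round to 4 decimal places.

Likelihoods f(11.7 | ·): A: 0.116279; B: 0.031438; C: 0.0854701.
Posterior ∝ prior × likelihood. Numerator for C: 0.333333·0.0854701 = 0.02849.
Normalizing constant: 0.333333·0.116279 + 0.333333·0.031438 + 0.333333·0.0854701 = 0.077729.
P(C | observation) = 0.02849 / 0.077729 = 0.36653.

0.3665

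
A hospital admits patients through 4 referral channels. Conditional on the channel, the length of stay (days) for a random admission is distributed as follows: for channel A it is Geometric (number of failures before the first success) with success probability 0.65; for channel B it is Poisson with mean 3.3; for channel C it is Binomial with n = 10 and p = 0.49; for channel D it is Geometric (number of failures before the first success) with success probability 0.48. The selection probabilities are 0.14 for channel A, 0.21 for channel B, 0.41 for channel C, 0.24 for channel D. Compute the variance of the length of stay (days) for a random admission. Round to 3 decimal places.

Per component, A: μ=0.538462, E[X²]=1.11834; B: μ=3.3, E[X²]=14.19; C: μ=4.9, E[X²]=26.509; D: μ=1.08333, E[X²]=3.43056.
E[X] = 0.14·0.538462 + 0.21·3.3 + 0.41·4.9 + 0.24·1.08333 = 3.03738.
E[X²] = 0.14·1.11834 + 0.21·14.19 + 0.41·26.509 + 0.24·3.43056 = 14.8285.
Var(X) = E[X²] − (E[X])² = 14.8285 − 9.22571 = 5.60279.

5.603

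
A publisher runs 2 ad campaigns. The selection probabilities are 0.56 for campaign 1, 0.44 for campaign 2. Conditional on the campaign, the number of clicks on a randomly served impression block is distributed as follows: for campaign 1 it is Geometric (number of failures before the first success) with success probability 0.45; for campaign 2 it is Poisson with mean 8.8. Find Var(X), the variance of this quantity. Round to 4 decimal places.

Per component, 1: μ=1.22222, E[X²]=4.20988; 2: μ=8.8, E[X²]=86.24.
E[X] = 0.56·1.22222 + 0.44·8.8 = 4.55644.
E[X²] = 0.56·4.20988 + 0.44·86.24 = 40.3031.
Var(X) = E[X²] − (E[X])² = 40.3031 − 20.7612 = 19.5419.

19.5419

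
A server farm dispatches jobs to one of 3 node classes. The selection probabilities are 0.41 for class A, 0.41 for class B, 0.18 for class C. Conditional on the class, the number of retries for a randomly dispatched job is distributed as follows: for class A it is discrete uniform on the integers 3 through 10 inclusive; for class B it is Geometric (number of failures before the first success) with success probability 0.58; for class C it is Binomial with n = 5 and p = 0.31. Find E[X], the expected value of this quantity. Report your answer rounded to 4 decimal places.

3.2409

Component means — A: 6.5; B: 0.724138; C: 1.55.
E[X] = 0.41·6.5 + 0.41·0.724138 + 0.18·1.55 = 3.2409.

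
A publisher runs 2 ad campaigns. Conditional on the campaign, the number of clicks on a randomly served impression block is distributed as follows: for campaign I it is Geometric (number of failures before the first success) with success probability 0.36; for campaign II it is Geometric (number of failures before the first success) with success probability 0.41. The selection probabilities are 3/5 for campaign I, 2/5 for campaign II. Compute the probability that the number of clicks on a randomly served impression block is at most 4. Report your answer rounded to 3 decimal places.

0.907

Conditional on each campaign, P(X ≤ 4): I: 0.892626; II: 0.928508.
By total probability, P(X ≤ 4) = 0.6·0.892626 + 0.4·0.928508 = 0.906979.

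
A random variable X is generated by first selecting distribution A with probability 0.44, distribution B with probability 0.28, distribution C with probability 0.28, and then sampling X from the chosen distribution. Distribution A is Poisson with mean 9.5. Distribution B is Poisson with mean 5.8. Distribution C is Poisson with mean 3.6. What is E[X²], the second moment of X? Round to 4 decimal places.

59.5700

For each component E[X²] = Var + (mean)², giving A: 99.75; B: 39.44; C: 16.56.
Overall E[X²] = 0.44·99.75 + 0.28·39.44 + 0.28·16.56 = 59.57.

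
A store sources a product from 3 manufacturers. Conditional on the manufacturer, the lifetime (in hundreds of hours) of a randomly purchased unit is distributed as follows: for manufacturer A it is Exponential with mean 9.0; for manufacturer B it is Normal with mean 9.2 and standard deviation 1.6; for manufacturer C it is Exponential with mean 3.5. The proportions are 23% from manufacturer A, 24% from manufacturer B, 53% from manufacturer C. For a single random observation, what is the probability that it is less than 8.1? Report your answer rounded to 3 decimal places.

Conditional on each manufacturer, P(X < 8.1): A: 0.59343; B: 0.245884; C: 0.901163.
By total probability, P(X < 8.1) = 0.23·0.59343 + 0.24·0.245884 + 0.53·0.901163 = 0.673118.

0.673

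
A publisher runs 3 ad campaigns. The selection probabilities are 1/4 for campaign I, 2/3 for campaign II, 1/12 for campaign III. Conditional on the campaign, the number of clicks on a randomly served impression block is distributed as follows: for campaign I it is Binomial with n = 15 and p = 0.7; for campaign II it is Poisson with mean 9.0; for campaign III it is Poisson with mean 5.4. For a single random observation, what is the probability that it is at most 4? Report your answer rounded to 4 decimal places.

Conditional on each campaign, P(X ≤ 4): I: 0.000672234; II: 0.0549636; III: 0.373311.
By total probability, P(X ≤ 4) = 0.25·0.000672234 + 0.666667·0.0549636 + 0.0833333·0.373311 = 0.0679197.

0.0679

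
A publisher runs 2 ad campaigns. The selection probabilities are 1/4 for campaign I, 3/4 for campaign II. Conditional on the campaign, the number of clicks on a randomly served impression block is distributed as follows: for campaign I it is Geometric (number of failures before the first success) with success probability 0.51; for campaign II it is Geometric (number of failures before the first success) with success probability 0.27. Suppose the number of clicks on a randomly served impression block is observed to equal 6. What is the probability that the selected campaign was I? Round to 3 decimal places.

0.054

Likelihoods P(X=6 | ·): I: 0.00705906; II: 0.0408602.
Posterior ∝ prior × likelihood. Numerator for I: 0.25·0.00705906 = 0.00176476.
Normalizing constant: 0.25·0.00705906 + 0.75·0.0408602 = 0.0324099.
P(I | observation) = 0.00176476 / 0.0324099 = 0.0544513.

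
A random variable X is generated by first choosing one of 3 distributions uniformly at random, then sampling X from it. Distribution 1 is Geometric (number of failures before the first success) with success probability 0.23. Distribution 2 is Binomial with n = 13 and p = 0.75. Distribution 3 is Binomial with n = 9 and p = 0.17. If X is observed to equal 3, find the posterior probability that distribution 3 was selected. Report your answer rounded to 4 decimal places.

Likelihoods P(X=3 | ·): 1: 0.105003; 2: 0.000115067; 3: 0.134926.
Posterior ∝ prior × likelihood. Numerator for 3: 0.333333·0.134926 = 0.0449752.
Normalizing constant: 0.333333·0.105003 + 0.333333·0.000115067 + 0.333333·0.134926 = 0.0800144.
P(3 | observation) = 0.0449752 / 0.0800144 = 0.562089.

0.5621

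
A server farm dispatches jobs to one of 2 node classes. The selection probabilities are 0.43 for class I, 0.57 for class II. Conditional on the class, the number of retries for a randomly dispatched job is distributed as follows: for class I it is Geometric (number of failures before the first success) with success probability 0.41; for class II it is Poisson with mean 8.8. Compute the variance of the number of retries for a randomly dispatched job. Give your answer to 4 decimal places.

19.8057

Per component, I: μ=1.43902, E[X²]=5.58061; II: μ=8.8, E[X²]=86.24.
E[X] = 0.43·1.43902 + 0.57·8.8 = 5.63478.
E[X²] = 0.43·5.58061 + 0.57·86.24 = 51.5565.
Var(X) = E[X²] − (E[X])² = 51.5565 − 31.7508 = 19.8057.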